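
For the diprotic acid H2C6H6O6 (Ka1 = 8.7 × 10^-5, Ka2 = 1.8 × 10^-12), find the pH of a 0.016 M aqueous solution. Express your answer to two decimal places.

Ka1 ≫ Ka2, so treat the first dissociation as the only significant source of H+.
Ka1 = x²/(0.016 − x) = 8.7 × 10^-5
Solving the quadratic: x = (−Ka1 + √(Ka1² + 4·Ka1·C₀))/2 = 1.14 × 10^-3 M
pH = −log(1.14 × 10^-3) = 2.94

pH = 2.94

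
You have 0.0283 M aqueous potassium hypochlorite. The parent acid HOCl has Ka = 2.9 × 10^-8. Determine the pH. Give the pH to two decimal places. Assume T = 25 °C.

OCl- is the conjugate base of the weak acid HOCl.
Kb = Kw/Ka = 1.0×10^-14 / 2.9 × 10^-8 = 3.45 × 10^-7
From the ICE table, Kb = x²/(0.0283 − x) = 3.45 × 10^-7.
Neglecting x in the denominator: x = √(3.45 × 10^-7 × 0.0283) = 9.88 × 10^-5 M
Check: 0.35% ionized — well under 5%, approximation valid.
pOH = −log(9.88 × 10^-5) = 4.01; pH = 14.00 − 4.01 = 9.99

pH = 9.99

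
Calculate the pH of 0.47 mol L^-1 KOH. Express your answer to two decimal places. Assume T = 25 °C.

KOH is a strong base; [OH-] = 0.47 M.
pOH = -log(0.47) = 0.33
pH = 14.00 - 0.33 = 13.67

pH = 13.67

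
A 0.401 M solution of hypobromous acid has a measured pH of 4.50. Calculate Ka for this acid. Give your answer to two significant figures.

[H+] = 10^(-4.50) = 3.16 × 10^-5 M
At equilibrium [HA] = 0.401 − 3.16 × 10^-5 = 4.01 × 10^-1 M
Ka = [H+][A-]/[HA] = (3.16 × 10^-5)² / 4.01 × 10^-1 = 2.5 × 10^-9

Ka = 2.5 × 10^-9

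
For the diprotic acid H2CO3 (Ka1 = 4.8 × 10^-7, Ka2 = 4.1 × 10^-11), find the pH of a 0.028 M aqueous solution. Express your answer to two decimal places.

pH = 3.94

Since Ka1 ≫ Ka2, the first ionization dominates [H+].
Ka1 = x²/(0.028 − x) = 4.8 × 10^-7
x ≈ √(4.8 × 10^-7 × 0.028) = 1.16 × 10^-4 M
pH = −log(1.16 × 10^-4) = 3.94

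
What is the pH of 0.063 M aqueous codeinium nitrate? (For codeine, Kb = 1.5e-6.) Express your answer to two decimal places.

C18H22NO3+ is the conjugate acid of the weak base C18H21NO3.
Ka = Kw/Kb = 1.0×10^-14 / 1.5 × 10^-6 = 6.67 × 10^-9
From the ICE table, Ka = [H+]²/(0.063 − [H+]) = 6.67 × 10^-9.
Assume [H+] ≪ 0.063: [H+] ≈ √(6.67 × 10^-9 × 0.063) = 2.05 × 10^-5 M
([H+]/C₀ = 0.033% < 5%, so the approximation holds.)
pH = −log(2.05 × 10^-5) = 4.69

pH = 4.69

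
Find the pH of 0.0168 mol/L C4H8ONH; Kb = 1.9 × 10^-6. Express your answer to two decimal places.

C4H8ONH + H2O ⇌ C4H8ONH2+ + OH-
Kb = [OH-]²/(0.0168 − [OH-]) = 1.9 × 10^-6
Since Kb ≪ C₀, [OH-] ≈ √(Kb·C₀) = 1.79 × 10^-4 M.
pOH = 3.75, so pH = 14.00 − pOH = 10.25

pH = 10.25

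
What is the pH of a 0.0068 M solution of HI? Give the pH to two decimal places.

HI is a strong acid and dissociates completely, so [H+] = 0.0068 M.
pH = -log(0.0068) = 2.17

pH = 2.17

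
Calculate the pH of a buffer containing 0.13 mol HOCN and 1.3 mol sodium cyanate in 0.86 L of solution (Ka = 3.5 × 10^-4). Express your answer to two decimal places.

pH = 4.46

pKa = −log(3.5 × 10^-4) = 3.456
pH = pKa + log([A⁻]/[HA]) = 3.456 + log(1.3/0.13)
pH = 3.456 + (+1.000) = 4.46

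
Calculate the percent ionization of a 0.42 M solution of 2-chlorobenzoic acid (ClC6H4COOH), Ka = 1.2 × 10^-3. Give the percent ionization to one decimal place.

ClC6H4COOH ⇌ ClC6H4COO- + H+; let x = [H+] at equilibrium.
Solve x² + 0.0012x − 0.000504 = 0 → x = 2.19 × 10^-2 M
% ionization = x/C₀ × 100% = 2.19 × 10^-2/0.42 × 100% = 5.2%

5.2%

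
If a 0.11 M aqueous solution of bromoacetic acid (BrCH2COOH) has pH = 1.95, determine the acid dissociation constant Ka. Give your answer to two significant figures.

Ka = 1.3 × 10^-3

[H+] = 10^(-1.95) = 1.12 × 10^-2 M
At equilibrium [HA] = 0.11 − 1.12 × 10^-2 = 9.88 × 10^-2 M
Ka = [H+][A-]/[HA] = (1.12 × 10^-2)² / 9.88 × 10^-2 = 1.3 × 10^-3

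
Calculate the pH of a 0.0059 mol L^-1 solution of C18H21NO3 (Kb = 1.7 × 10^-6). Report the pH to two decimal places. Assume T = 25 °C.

C18H21NO3 + H2O ⇌ C18H22NO3+ + OH-
From the ICE table, Kb = [OH-]²/(0.0059 − [OH-]) = 1.7 × 10^-6.
Neglecting [OH-] in the denominator: [OH-] = √(1.7 × 10^-6 × 0.0059) = 1.00 × 10^-4 M
pOH = −log(1.00 × 10^-4) = 4.00; pH = 14.00 − 4.00 = 10.00

pH = 10.00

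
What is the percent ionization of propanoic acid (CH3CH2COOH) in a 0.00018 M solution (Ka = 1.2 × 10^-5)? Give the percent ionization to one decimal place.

CH3CH2COOH ⇌ CH3CH2COO- + H+; let x = [H+] at equilibrium.
Solve x² + 1.2e-05x − 2.16e-09 = 0 → x = 4.09 × 10^-5 M
Fraction ionized = 4.09 × 10^-5 / 0.00018 = 0.2272 → 22.7%

22.7%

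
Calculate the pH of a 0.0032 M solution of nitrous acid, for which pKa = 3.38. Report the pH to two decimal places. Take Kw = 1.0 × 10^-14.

HNO2 ⇌ NO2- + H+
Ka = 10^(−3.38) = 4.17 × 10^-4
From the ICE table, Ka = [H+]²/(0.0032 − [H+]) = 4.17 × 10^-4.
[H+] is not negligible relative to C₀; solve [H+]² + 0.000417·[H+] − 1.33e-06 = 0.
[H+] = (−Ka + √(Ka² + 4·Ka·C₀))/2 = 9.65 × 10^-4 M
pH = −log(9.65 × 10^-4) = 3.02

pH = 3.02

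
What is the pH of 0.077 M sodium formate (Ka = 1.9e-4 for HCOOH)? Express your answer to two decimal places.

HCOO- is the conjugate base of the weak acid HCOOH.
Kb = Kw/Ka = 1.0×10^-14 / 1.9 × 10^-4 = 5.26 × 10^-11
Let x = [OH-] at equilibrium. Kb = x²/(0.077 − x).
Since Kb ≪ C₀, x ≈ √(Kb·C₀) = 2.01 × 10^-6 M.
(x/C₀ = 0.0026% < 5%, so the approximation holds.)
pOH = −log(2.01 × 10^-6) = 5.70; pH = 14.00 − 5.70 = 8.30

pH = 8.30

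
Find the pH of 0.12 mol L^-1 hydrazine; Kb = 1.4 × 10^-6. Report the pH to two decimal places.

N2H4 + H2O ⇌ N2H5+ + OH-
Let x = [OH-] at equilibrium. Kb = x²/(0.12 − x).
Since Kb ≪ C₀, x ≈ √(Kb·C₀) = 4.10 × 10^-4 M.
(x/C₀ = 0.34% < 5%, so the approximation holds.)
pOH = 3.39, so pH = 14.00 − pOH = 10.61

pH = 10.61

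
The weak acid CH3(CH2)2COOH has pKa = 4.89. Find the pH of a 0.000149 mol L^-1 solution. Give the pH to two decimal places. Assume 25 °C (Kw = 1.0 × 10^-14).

CH3(CH2)2COOH ⇌ CH3(CH2)2COO- + H+
Ka = 10^(−4.89) = 1.29 × 10^-5
Ka = x²/(0.000149 − x) = 1.29 × 10^-5
The 5% rule fails; solving x² + Ka·x − Ka·C₀ = 0 exactly:
x = (−Ka + √(Ka² + 4·Ka·C₀))/2 = 3.79 × 10^-5 M
pH = −log(3.79 × 10^-5) = 4.42

pH = 4.42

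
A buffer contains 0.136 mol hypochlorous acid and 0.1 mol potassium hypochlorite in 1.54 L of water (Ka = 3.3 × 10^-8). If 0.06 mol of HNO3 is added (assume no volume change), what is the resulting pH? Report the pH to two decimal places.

After neutralization: n(HOCl) = 0.196 mol, n(OCl-) = 0.04 mol.
pKa = −log(3.3 × 10^-8) = 7.481
pH = pKa + log(n_OCl-/n_HOCl) = 7.481 + log(0.04/0.196) = 7.481 + (-0.690)

pH = 6.79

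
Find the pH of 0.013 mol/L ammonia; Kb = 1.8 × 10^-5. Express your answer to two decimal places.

pH = 10.68

NH3 + H2O ⇌ NH4+ + OH-
Kb = [OH-]²/(0.013 − [OH-]) = 1.8 × 10^-5
Neglecting [OH-] in the denominator: [OH-] = √(1.8 × 10^-5 × 0.013) = 4.84 × 10^-4 M
Check: 3.7% ionized — well under 5%, approximation valid.
pOH = −log(4.84 × 10^-4) = 3.32; pH = 14.00 − 3.32 = 10.68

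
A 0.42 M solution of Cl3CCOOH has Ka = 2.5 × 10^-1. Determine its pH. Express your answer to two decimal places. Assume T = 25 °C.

Cl3CCOOH ⇌ Cl3CCOO- + H+
From the ICE table, Ka = [H+]²/(0.42 − [H+]) = 2.5 × 10^-1.
[H+] is not negligible relative to C₀; solve [H+]² + 0.25·[H+] − 0.105 = 0.
[H+] = (−Ka + √(Ka² + 4·Ka·C₀))/2 = 2.22 × 10^-1 M
pH = −log[H+] = −log(2.22 × 10^-1) = 0.65

pH = 0.65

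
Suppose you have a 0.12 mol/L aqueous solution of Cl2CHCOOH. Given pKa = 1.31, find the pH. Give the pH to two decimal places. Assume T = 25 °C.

Cl2CHCOOH ⇌ Cl2CHCOO- + H+
Ka = 10^(−1.31) = 4.90 × 10^-2
From the ICE table, Ka = x²/(0.12 − x) = 4.90 × 10^-2.
x is not negligible relative to C₀; solve x² + 0.049·x − 0.00588 = 0.
x = (−Ka + √(Ka² + 4·Ka·C₀))/2 = 5.60 × 10^-2 M
pH = −log(5.60 × 10^-2) = 1.25

pH = 1.25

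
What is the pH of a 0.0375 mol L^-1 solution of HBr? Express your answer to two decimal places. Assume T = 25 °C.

HBr is a strong acid and dissociates completely, so [H+] = 0.0375 M.
pH = -log(0.0375) = 1.43

pH = 1.43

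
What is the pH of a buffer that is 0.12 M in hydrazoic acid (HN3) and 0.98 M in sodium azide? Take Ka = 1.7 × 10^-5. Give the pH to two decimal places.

pKa = −log(1.7 × 10^-5) = 4.770
pH = pKa + log([A⁻]/[HA]) = 4.770 + log(0.98/0.12)
pH = 4.770 + (+0.912) = 5.68

pH = 5.68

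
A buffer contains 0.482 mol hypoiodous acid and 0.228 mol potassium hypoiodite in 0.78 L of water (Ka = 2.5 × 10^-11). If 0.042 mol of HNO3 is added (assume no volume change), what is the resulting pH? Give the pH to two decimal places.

After neutralization: n(HOI) = 0.524 mol, n(OI-) = 0.186 mol.
pKa = −log(2.5 × 10^-11) = 10.602
Henderson–Hasselbalch with mole ratio 0.186/0.524: pH = 10.602 + (-0.450)

pH = 10.15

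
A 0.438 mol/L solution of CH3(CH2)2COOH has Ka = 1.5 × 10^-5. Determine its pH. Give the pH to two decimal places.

CH3(CH2)2COOH ⇌ CH3(CH2)2COO- + H+
Ka = [H+]²/(0.438 − [H+]) = 1.5 × 10^-5
Assume [H+] ≪ 0.438: [H+] ≈ √(1.5 × 10^-5 × 0.438) = 2.56 × 10^-3 M
pH = −log[H+] = −log(2.56 × 10^-3) = 2.59

pH = 2.59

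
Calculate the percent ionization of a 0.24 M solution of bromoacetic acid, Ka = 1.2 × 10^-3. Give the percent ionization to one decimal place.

BrCH2COOH ⇌ BrCH2COO- + H+; let x = [H+] at equilibrium.
Solve x² + 0.0012x − 0.000288 = 0 → x = 1.64 × 10^-2 M
Fraction ionized = 1.64 × 10^-2 / 0.24 = 0.0683 → 6.8%

6.8%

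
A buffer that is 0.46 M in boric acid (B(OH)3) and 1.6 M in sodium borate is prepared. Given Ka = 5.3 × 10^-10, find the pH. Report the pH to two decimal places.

pH = 9.82

pKa = −log(5.3 × 10^-10) = 9.276
Henderson–Hasselbalch: pH = pKa + log([B(OH)4-]/[B(OH)3]) = 9.276 + log(1.6/0.46)
pH = 9.276 + (+0.541) = 9.82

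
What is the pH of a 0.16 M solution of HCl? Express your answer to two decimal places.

pH = 0.80

HCl is a strong acid and dissociates completely, so [H+] = 0.16 M.
pH = -log(0.16) = 0.80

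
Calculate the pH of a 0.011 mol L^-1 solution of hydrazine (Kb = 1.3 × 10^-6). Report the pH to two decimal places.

N2H4 + H2O ⇌ N2H5+ + OH-
From the ICE table, Kb = x²/(0.011 − x) = 1.3 × 10^-6.
Assume x ≪ 0.011: x ≈ √(1.3 × 10^-6 × 0.011) = 1.20 × 10^-4 M
pOH = 3.92, so pH = 14.00 − pOH = 10.08

pH = 10.08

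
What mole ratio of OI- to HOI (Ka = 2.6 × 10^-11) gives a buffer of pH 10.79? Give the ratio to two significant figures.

pKa = -log(2.6 × 10^-11) = 10.585
pH = pKa + log(r) ⇒ log(r) = 10.79 − 10.585 = +0.205
r = [OI-]/[HOI] = 10^(+0.205) = 1.6

ratio = 1.6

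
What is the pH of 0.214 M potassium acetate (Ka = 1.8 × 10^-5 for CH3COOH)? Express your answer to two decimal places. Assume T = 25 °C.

pH = 9.04

CH3COO- is the conjugate base of the weak acid CH3COOH.
Kb = Kw/Ka = 1.0×10^-14 / 1.8 × 10^-5 = 5.56 × 10^-10
From the ICE table, Kb = x²/(0.214 − x) = 5.56 × 10^-10.
Assume x ≪ 0.214: x ≈ √(5.56 × 10^-10 × 0.214) = 1.09 × 10^-5 M
pOH = 4.96, so pH = 14.00 − pOH = 9.04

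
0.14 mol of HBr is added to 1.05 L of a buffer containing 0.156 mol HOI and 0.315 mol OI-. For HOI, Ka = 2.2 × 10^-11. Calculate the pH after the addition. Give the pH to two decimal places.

After neutralization: n(HOI) = 0.296 mol, n(OI-) = 0.175 mol.
pKa = −log(2.2 × 10^-11) = 10.658
pH = pKa + log(n_OI-/n_HOI) = 10.658 + log(0.175/0.296) = 10.658 + (-0.228)

pH = 10.43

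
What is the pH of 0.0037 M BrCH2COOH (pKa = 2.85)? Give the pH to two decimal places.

BrCH2COOH ⇌ BrCH2COO- + H+
Ka = 10^(−2.85) = 1.41 × 10^-3
Ka = x²/(0.0037 − x) = 1.41 × 10^-3
Here C₀/Ka ≈ 2.62, so the small-x approximation fails. Use the quadratic:
x = [−0.00141 + √(0.00141² + 2.09e-05)]/2 = 1.69 × 10^-3 M
pH = −log[H+] = −log(1.69 × 10^-3) = 2.77

pH = 2.77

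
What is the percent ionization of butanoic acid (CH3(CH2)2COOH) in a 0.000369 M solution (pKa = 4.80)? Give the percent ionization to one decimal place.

CH3(CH2)2COOH ⇌ CH3(CH2)2COO- + H+; let x = [H+] at equilibrium.
Ka = 10^(−4.80) = 1.58 × 10^-5
Ka = x²/(C₀ − x); solving the quadratic gives x = 6.89 × 10^-5 M.
Fraction ionized = 6.89 × 10^-5 / 0.000369 = 0.1867 → 18.7%

18.7%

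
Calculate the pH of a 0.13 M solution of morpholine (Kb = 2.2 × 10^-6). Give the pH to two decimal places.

C4H8ONH + H2O ⇌ C4H8ONH2+ + OH-
Let x = [OH-] at equilibrium. Kb = x²/(0.13 − x).
Since Kb ≪ C₀, x ≈ √(Kb·C₀) = 5.35 × 10^-4 M.
Check: 0.41% ionized — well under 5%, approximation valid.
pOH = −log(5.35 × 10^-4) = 3.27; pH = 14.00 − 3.27 = 10.73

pH = 10.73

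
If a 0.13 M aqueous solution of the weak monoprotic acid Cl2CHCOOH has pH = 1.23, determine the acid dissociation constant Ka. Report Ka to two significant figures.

Ka = 4.9 × 10^-2

[H+] = 10^(-1.23) = 5.89 × 10^-2 M
At equilibrium [HA] = 0.13 − 5.89 × 10^-2 = 7.11 × 10^-2 M
Ka = [H+][A-]/[HA] = (5.89 × 10^-2)² / 7.11 × 10^-2 = 4.9 × 10^-2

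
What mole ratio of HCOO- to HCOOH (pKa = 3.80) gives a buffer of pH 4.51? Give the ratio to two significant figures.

ratio = 5.1

pH = pKa + log(r) ⇒ log(r) = 4.51 − 3.80 = +0.71
r = [HCOO-]/[HCOOH] = 10^(+0.71) = 5.13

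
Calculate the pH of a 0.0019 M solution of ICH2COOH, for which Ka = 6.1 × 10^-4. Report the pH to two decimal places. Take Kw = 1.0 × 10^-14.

ICH2COOH ⇌ ICH2COO- + H+
Ka = [H+]²/(0.0019 − [H+]) = 6.1 × 10^-4
[H+] is not negligible relative to C₀; solve [H+]² + 0.00061·[H+] − 1.16e-06 = 0.
[H+] = (−Ka + √(Ka² + 4·Ka·C₀))/2 = 8.14 × 10^-4 M
pH = −log[H+] = −log(8.14 × 10^-4) = 3.09

pH = 3.09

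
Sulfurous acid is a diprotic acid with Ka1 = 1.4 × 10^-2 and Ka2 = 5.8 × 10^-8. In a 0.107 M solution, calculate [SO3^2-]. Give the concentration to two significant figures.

5.8 × 10^-8 M

First ionization gives [H+] ≈ [HSO3-] = 3.23 × 10^-2 M.
Second step: Ka2 = [H+][SO3^2-]/[HSO3-] ≈ [SO3^2-] (since [H+] ≈ [HSO3-]).
So [SO3^2-] ≈ Ka2.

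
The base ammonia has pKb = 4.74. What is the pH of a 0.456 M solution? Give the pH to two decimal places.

NH3 + H2O ⇌ NH4+ + OH-
Kb = 10^(−4.74) = 1.82 × 10^-5
Let x = [OH-] at equilibrium. Kb = x²/(0.456 − x).
Since Kb ≪ C₀, x ≈ √(Kb·C₀) = 2.88 × 10^-3 M.
Check: 0.63% ionized — well under 5%, approximation valid.
pOH = 2.54, so pH = 14.00 − pOH = 11.46

pH = 11.46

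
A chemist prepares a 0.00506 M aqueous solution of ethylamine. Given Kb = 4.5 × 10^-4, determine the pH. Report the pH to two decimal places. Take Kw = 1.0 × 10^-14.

pH = 11.11

C2H5NH2 + H2O ⇌ C2H5NH3+ + OH-
Kb = [OH-]²/(0.00506 − [OH-]) = 4.5 × 10^-4
The 5% rule fails; solving [OH-]² + Kb·[OH-] − Kb·C₀ = 0 exactly:
[OH-] = (−Kb + √(Kb² + 4·Kb·C₀))/2 = 1.30 × 10^-3 M
pOH = −log(1.30 × 10^-3) = 2.89; pH = 14.00 − 2.89 = 11.11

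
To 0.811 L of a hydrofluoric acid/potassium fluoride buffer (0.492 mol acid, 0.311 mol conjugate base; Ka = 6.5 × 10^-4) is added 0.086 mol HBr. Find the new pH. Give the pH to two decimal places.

pH = 2.78

After neutralization: n(HF) = 0.578 mol, n(F-) = 0.225 mol.
pKa = −log(6.5 × 10^-4) = 3.187
pH = pKa + log(n_F-/n_HF) = 3.187 + log(0.225/0.578) = 3.187 + (-0.410)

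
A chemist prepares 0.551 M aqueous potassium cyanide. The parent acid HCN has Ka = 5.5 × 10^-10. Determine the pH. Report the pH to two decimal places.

pH = 11.50

CN- is the conjugate base of the weak acid HCN.
Kb = Kw/Ka = 1.0×10^-14 / 5.5 × 10^-10 = 1.82 × 10^-5
From the ICE table, Kb = x²/(0.551 − x) = 1.82 × 10^-5.
Neglecting x in the denominator: x = √(1.82 × 10^-5 × 0.551) = 3.17 × 10^-3 M
(x/C₀ = 0.57% < 5%, so the approximation holds.)
pOH = −log(3.17 × 10^-3) = 2.50; pH = 14.00 − 2.50 = 11.50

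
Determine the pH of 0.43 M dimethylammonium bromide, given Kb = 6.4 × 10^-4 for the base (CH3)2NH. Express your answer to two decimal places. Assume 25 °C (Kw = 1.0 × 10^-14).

(CH3)2NH2+ is the conjugate acid of the weak base (CH3)2NH.
Ka = Kw/Kb = 1.0×10^-14 / 6.4 × 10^-4 = 1.56 × 10^-11
From the ICE table, Ka = [H+]²/(0.43 − [H+]) = 1.56 × 10^-11.
Assume [H+] ≪ 0.43: [H+] ≈ √(1.56 × 10^-11 × 0.43) = 2.59 × 10^-6 M
([H+]/C₀ = 0.0006% < 5%, so the approximation holds.)
pH = −log[H+] = −log(2.59 × 10^-6) = 5.59

pH = 5.59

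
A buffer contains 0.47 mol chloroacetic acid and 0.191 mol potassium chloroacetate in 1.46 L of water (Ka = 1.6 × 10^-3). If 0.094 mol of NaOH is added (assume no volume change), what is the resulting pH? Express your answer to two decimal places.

pH = 2.68

After neutralization: n(ClCH2COOH) = 0.376 mol, n(ClCH2COO-) = 0.285 mol.
pKa = −log(1.6 × 10^-3) = 2.796
Henderson–Hasselbalch with mole ratio 0.285/0.376: pH = 2.796 + (-0.120)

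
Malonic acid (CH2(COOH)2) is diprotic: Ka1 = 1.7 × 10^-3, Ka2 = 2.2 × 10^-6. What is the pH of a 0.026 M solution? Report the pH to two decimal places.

Ka1 ≫ Ka2, so treat the first dissociation as the only significant source of H+.
Ka1 = x²/(0.026 − x) = 1.7 × 10^-3
Solving the quadratic: x = (−Ka1 + √(Ka1² + 4·Ka1·C₀))/2 = 5.85 × 10^-3 M
pH = −log(5.85 × 10^-3) = 2.23

pH = 2.23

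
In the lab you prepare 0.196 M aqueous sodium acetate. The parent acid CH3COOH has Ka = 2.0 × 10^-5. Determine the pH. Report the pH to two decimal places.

CH3COO- is the conjugate base of the weak acid CH3COOH.
Kb = Kw/Ka = 1.0×10^-14 / 2.0 × 10^-5 = 5.00 × 10^-10
Kb = [OH-]²/(0.196 − [OH-]) = 5.00 × 10^-10
Assume [OH-] ≪ 0.196: [OH-] ≈ √(5.00 × 10^-10 × 0.196) = 9.90 × 10^-6 M
Check: 0.0051% ionized — well under 5%, approximation valid.
pOH = 5.00, so pH = 14.00 − pOH = 9.00

pH = 9.00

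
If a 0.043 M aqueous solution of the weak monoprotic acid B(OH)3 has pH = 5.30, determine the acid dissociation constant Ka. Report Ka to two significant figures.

[H+] = 10^(-5.30) = 5.01 × 10^-6 M
At equilibrium [HA] = 0.043 − 5.01 × 10^-6 = 4.30 × 10^-2 M
Ka = [H+][A-]/[HA] = (5.01 × 10^-6)² / 4.30 × 10^-2 = 5.8 × 10^-10

Ka = 5.8 × 10^-10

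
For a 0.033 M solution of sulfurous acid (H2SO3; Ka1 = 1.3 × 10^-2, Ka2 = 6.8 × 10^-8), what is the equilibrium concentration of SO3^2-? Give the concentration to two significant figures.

First ionization gives [H+] ≈ [HSO3-] = 1.52 × 10^-2 M.
Second step: Ka2 = [H+][SO3^2-]/[HSO3-] ≈ [SO3^2-] (since [H+] ≈ [HSO3-]).
So [SO3^2-] ≈ Ka2.

6.8 × 10^-8 M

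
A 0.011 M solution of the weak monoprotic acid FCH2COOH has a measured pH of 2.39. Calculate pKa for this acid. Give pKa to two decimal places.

pKa = 2.62

[H+] = 10^(-2.39) = 4.07 × 10^-3 M
At equilibrium [HA] = 0.011 − 4.07 × 10^-3 = 6.93 × 10^-3 M
Ka = [H+][A-]/[HA] = (4.07 × 10^-3)² / 6.93 × 10^-3 = 2.39 × 10^-3
pKa = -log(2.39 × 10^-3) = 2.62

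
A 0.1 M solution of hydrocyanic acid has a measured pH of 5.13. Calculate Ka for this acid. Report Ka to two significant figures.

Ka = 5.5 × 10^-10

[H+] = 10^(-5.13) = 7.41 × 10^-6 M
At equilibrium [HA] = 0.1 − 7.41 × 10^-6 = 1.00 × 10^-1 M
Ka = [H+][A-]/[HA] = (7.41 × 10^-6)² / 1.00 × 10^-1 = 5.5 × 10^-10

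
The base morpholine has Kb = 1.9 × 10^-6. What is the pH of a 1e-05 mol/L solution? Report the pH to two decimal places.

pH = 8.55

C4H8ONH + H2O ⇌ C4H8ONH2+ + OH-
Kb = [OH-]²/(1e-05 − [OH-]) = 1.9 × 10^-6
The 5% rule fails; solving [OH-]² + Kb·[OH-] − Kb·C₀ = 0 exactly:
[OH-] = [−1.9e-06 + √(1.9e-06² + 7.6e-11)]/2 = 3.51 × 10^-6 M
pOH = −log(3.51 × 10^-6) = 5.45; pH = 14.00 − 5.45 = 8.55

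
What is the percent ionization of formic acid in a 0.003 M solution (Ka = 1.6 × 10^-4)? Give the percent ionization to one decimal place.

20.6%

HCOOH ⇌ HCOO- + H+; let x = [H+] at equilibrium.
Ka = x²/(C₀ − x); solving the quadratic gives x = 6.17 × 10^-4 M.
% ionization = x/C₀ × 100% = 6.17 × 10^-4/0.003 × 100% = 20.6%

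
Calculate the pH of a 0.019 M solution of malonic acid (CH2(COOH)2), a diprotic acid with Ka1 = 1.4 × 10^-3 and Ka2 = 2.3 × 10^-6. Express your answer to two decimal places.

pH = 2.35

Ka1 ≫ Ka2, so treat the first dissociation as the only significant source of H+.
Ka1 = x²/(0.019 − x) = 1.4 × 10^-3
Solving the quadratic: x = (−Ka1 + √(Ka1² + 4·Ka1·C₀))/2 = 4.50 × 10^-3 M
pH = −log(4.50 × 10^-3) = 2.35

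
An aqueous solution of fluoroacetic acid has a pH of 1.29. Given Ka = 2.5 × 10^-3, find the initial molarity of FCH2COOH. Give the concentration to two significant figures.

C₀ = 1.1 M

[H+] = 10^(-1.29) = 5.13 × 10^-2 M = x
Ka = x²/(C₀ − x) ⇒ C₀ = x + x²/Ka
C₀ = 5.13 × 10^-2 + (5.13 × 10^-2)²/(2.5 × 10^-3) = 1.10 M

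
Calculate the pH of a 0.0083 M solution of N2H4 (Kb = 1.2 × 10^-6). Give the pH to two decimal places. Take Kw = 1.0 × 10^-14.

pH = 10.00

N2H4 + H2O ⇌ N2H5+ + OH-
Let x = [OH-] at equilibrium. Kb = x²/(0.0083 − x).
Assume x ≪ 0.0083: x ≈ √(1.2 × 10^-6 × 0.0083) = 9.98 × 10^-5 M
pOH = 4.00, so pH = 14.00 − pOH = 10.00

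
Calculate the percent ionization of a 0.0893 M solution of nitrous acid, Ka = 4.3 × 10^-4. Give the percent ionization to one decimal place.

6.7%

HNO2 ⇌ NO2- + H+; let x = [H+] at equilibrium.
Solve x² + 0.00043x − 3.84e-05 = 0 → x = 5.99 × 10^-3 M
% ionization = x/C₀ × 100% = 5.99 × 10^-3/0.0893 × 100% = 6.7%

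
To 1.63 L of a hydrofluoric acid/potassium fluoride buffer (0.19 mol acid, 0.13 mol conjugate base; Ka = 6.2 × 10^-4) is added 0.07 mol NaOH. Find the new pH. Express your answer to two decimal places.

pH = 3.43

OH- converts HF to F-: HF → 0.12 mol, F- → 0.2 mol.
pKa = −log(6.2 × 10^-4) = 3.208
pH = pKa + log([A⁻]/[HA]) = 3.208 + log(0.2/0.12) = 3.208 +0.222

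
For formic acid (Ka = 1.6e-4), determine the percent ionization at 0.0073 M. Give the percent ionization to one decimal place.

13.7%

HCOOH ⇌ HCOO- + H+; let x = [H+] at equilibrium.
Solve x² + 0.00016x − 1.17e-06 = 0 → x = 1.00 × 10^-3 M
Fraction ionized = 1.00 × 10^-3 / 0.0073 = 0.1370 → 13.7%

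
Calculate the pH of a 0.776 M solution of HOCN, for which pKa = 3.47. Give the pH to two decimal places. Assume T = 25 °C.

HOCN ⇌ OCN- + H+
Ka = 10^(−3.47) = 3.39 × 10^-4
From the ICE table, Ka = x²/(0.776 − x) = 3.39 × 10^-4.
Since Ka ≪ C₀, x ≈ √(Ka·C₀) = 1.62 × 10^-2 M.
pH = −log(1.62 × 10^-2) = 1.79

pH = 1.79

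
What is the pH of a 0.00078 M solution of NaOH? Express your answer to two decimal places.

pH = 10.89

NaOH is a strong base; [OH-] = 0.00078 M.
pOH = -log(0.00078) = 3.11
pH = 14.00 - 3.11 = 10.89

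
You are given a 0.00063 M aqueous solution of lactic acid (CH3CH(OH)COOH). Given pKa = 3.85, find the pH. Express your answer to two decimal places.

CH3CH(OH)COOH ⇌ CH3CH(OH)COO- + H+
Ka = 10^(−3.85) = 1.41 × 10^-4
From the ICE table, Ka = [H+]²/(0.00063 − [H+]) = 1.41 × 10^-4.
The 5% rule fails; solving [H+]² + Ka·[H+] − Ka·C₀ = 0 exactly:
[H+] = (−Ka + √(Ka² + 4·Ka·C₀))/2 = 2.36 × 10^-4 M
pH = −log[H+] = −log(2.36 × 10^-4) = 3.63

pH = 3.63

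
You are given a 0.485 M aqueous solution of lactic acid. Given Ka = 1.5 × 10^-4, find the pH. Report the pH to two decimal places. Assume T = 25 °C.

pH = 2.07

CH3CH(OH)COOH ⇌ CH3CH(OH)COO- + H+
From the ICE table, Ka = [H+]²/(0.485 − [H+]) = 1.5 × 10^-4.
Since Ka ≪ C₀, [H+] ≈ √(Ka·C₀) = 8.53 × 10^-3 M.
pH = −log[H+] = −log(8.53 × 10^-3) = 2.07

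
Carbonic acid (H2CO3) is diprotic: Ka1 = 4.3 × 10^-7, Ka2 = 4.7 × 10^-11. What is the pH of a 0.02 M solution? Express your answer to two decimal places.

Since Ka1 ≫ Ka2, the first ionization dominates [H+].
Ka1 = x²/(0.02 − x) = 4.3 × 10^-7
x ≈ √(4.3 × 10^-7 × 0.02) = 9.27 × 10^-5 M
pH = −log(9.27 × 10^-5) = 4.03

pH = 4.03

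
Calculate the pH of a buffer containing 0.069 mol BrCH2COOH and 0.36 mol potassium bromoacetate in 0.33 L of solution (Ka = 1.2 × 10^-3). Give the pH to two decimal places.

pH = 3.64

pKa = −log(1.2 × 10^-3) = 2.921
pH = pKa + log([A⁻]/[HA]) = 2.921 + log(0.36/0.069)
pH = 2.921 + (+0.717) = 3.64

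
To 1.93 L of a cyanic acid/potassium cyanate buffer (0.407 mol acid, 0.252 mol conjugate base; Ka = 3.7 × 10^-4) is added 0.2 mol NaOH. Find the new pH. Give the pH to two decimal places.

pH = 3.77

After neutralization: n(HOCN) = 0.207 mol, n(OCN-) = 0.452 mol.
pKa = −log(3.7 × 10^-4) = 3.432
Henderson–Hasselbalch with mole ratio 0.452/0.207: pH = 3.432 + (+0.339)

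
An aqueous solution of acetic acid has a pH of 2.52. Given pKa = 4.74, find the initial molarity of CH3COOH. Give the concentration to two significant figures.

[H+] = 10^(-2.52) = 3.02 × 10^-3 M = x
Ka = 10^(−4.74) = 1.82 × 10^-5
Ka = x²/(C₀ − x) ⇒ C₀ = x + x²/Ka
C₀ = 3.02 × 10^-3 + (3.02 × 10^-3)²/(1.82 × 10^-5) = 5.04 × 10^-1 M

C₀ = 5.0 × 10^-1 M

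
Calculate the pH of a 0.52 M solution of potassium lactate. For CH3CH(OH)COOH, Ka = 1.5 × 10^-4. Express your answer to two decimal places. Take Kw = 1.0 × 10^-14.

pH = 8.77

CH3CH(OH)COO- is the conjugate base of the weak acid CH3CH(OH)COOH.
Kb = Kw/Ka = 1.0×10^-14 / 1.5 × 10^-4 = 6.67 × 10^-11
From the ICE table, Kb = x²/(0.52 − x) = 6.67 × 10^-11.
Since Kb ≪ C₀, x ≈ √(Kb·C₀) = 5.89 × 10^-6 M.
Check: 0.0011% ionized — well under 5%, approximation valid.
pOH = −log(5.89 × 10^-6) = 5.23; pH = 14.00 − 5.23 = 8.77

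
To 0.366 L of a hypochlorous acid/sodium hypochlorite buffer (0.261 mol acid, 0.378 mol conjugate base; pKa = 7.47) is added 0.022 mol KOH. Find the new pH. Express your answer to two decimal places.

After neutralization: n(HOCl) = 0.239 mol, n(OCl-) = 0.4 mol.
Henderson–Hasselbalch with mole ratio 0.4/0.239: pH = 7.47 + (+0.224)

pH = 7.69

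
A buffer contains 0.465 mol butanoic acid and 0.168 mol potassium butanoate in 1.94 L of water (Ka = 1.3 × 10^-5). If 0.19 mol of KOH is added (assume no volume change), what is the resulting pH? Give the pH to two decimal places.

After neutralization: n(CH3(CH2)2COOH) = 0.275 mol, n(CH3(CH2)2COO-) = 0.358 mol.
pKa = −log(1.3 × 10^-5) = 4.886
Henderson–Hasselbalch with mole ratio 0.358/0.275: pH = 4.886 + (+0.115)

pH = 5.00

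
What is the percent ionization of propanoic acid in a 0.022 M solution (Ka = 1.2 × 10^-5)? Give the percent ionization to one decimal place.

CH3CH2COOH ⇌ CH3CH2COO- + H+; let x = [H+] at equilibrium.
x ≈ √(Ka·C₀) = √(1.2 × 10^-5 × 0.022) = 5.14 × 10^-4 M
Fraction ionized = 5.14 × 10^-4 / 0.022 = 0.0234 → 2.3%

2.3%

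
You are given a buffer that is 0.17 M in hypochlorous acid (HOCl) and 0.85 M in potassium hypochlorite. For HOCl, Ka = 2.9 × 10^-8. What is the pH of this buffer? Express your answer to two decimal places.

pH = 8.24

pKa = −log(2.9 × 10^-8) = 7.538
pH = pKa + log([A⁻]/[HA]) = 7.538 + log(0.85/0.17)
pH = 7.538 + (+0.699) = 8.24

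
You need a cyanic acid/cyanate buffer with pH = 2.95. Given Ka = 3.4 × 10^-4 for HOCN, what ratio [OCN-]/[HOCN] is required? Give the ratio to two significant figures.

ratio = 0.30

pKa = -log(3.4 × 10^-4) = 3.469
pH = pKa + log(r) ⇒ log(r) = 2.95 − 3.469 = -0.519
r = [OCN-]/[HOCN] = 10^(-0.519) = 0.303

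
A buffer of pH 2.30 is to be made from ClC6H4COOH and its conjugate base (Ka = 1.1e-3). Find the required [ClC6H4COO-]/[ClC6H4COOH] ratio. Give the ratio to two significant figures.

ratio = 0.22

pKa = -log(1.1 × 10^-3) = 2.959
pH = pKa + log(r) ⇒ log(r) = 2.30 − 2.959 = -0.659
r = [ClC6H4COO-]/[ClC6H4COOH] = 10^(-0.659) = 0.219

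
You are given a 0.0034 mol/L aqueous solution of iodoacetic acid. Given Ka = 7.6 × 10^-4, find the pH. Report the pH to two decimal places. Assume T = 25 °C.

ICH2COOH ⇌ ICH2COO- + H+
From the ICE table, Ka = [H+]²/(0.0034 − [H+]) = 7.6 × 10^-4.
Here C₀/Ka ≈ 4.47, so the small-[H+] approximation fails. Use the quadratic:
[H+] = (−Ka + √(Ka² + 4·Ka·C₀))/2 = 1.27 × 10^-3 M
pH = −log[H+] = −log(1.27 × 10^-3) = 2.90

pH = 2.90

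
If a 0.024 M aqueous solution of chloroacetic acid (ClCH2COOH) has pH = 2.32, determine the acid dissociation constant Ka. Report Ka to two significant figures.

[H+] = 10^(-2.32) = 4.79 × 10^-3 M
At equilibrium [HA] = 0.024 − 4.79 × 10^-3 = 1.92 × 10^-2 M
Ka = [H+][A-]/[HA] = (4.79 × 10^-3)² / 1.92 × 10^-2 = 1.2 × 10^-3

Ka = 1.2 × 10^-3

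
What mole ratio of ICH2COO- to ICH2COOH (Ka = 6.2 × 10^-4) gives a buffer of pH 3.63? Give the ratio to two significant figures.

ratio = 2.6

pKa = -log(6.2 × 10^-4) = 3.208
pH = pKa + log(r) ⇒ log(r) = 3.63 − 3.208 = +0.422
r = [ICH2COO-]/[ICH2COOH] = 10^(+0.422) = 2.64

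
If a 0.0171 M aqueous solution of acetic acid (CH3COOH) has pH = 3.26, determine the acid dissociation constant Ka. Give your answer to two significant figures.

Ka = 1.8 × 10^-5

[H+] = 10^(-3.26) = 5.50 × 10^-4 M
At equilibrium [HA] = 0.0171 − 5.50 × 10^-4 = 1.66 × 10^-2 M
Ka = [H+][A-]/[HA] = (5.50 × 10^-4)² / 1.66 × 10^-2 = 1.8 × 10^-5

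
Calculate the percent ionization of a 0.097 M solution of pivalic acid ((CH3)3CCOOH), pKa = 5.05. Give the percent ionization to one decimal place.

1.0%

(CH3)3CCOOH ⇌ (CH3)3CCOO- + H+; let x = [H+] at equilibrium.
Ka = 10^(−5.05) = 8.91 × 10^-6
x ≈ √(Ka·C₀) = √(8.91 × 10^-6 × 0.097) = 9.30 × 10^-4 M
Fraction ionized = 9.30 × 10^-4 / 0.097 = 0.0096 → 1.0%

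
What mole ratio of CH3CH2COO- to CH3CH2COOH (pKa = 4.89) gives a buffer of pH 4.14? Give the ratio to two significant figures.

ratio = 0.18

pH = pKa + log(r) ⇒ log(r) = 4.14 − 4.89 = -0.75
r = [CH3CH2COO-]/[CH3CH2COOH] = 10^(-0.75) = 0.178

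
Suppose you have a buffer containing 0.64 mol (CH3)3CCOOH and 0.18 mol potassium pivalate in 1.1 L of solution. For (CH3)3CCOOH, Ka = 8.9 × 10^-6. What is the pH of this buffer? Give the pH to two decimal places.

pH = 4.50

pKa = −log(8.9 × 10^-6) = 5.051
Using pH = pKa + log([base]/[acid]) with [base]/[acid] = 0.18/0.64:
pH = 5.051 + (-0.551) = 4.50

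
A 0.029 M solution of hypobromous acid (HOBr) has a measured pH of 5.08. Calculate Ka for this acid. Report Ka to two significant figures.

[H+] = 10^(-5.08) = 8.32 × 10^-6 M
At equilibrium [HA] = 0.029 − 8.32 × 10^-6 = 2.90 × 10^-2 M
Ka = [H+][A-]/[HA] = (8.32 × 10^-6)² / 2.90 × 10^-2 = 2.4 × 10^-9

Ka = 2.4 × 10^-9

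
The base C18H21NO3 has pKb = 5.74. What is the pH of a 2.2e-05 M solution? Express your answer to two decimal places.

pH = 8.74

C18H21NO3 + H2O ⇌ C18H22NO3+ + OH-
Kb = 10^(−5.74) = 1.82 × 10^-6
From the ICE table, Kb = [OH-]²/(2.2e-05 − [OH-]) = 1.82 × 10^-6.
The 5% rule fails; solving [OH-]² + Kb·[OH-] − Kb·C₀ = 0 exactly:
[OH-] = [−1.82e-06 + √(1.82e-06² + 1.6e-10)]/2 = 5.48 × 10^-6 M
pOH = 5.26, so pH = 14.00 − pOH = 8.74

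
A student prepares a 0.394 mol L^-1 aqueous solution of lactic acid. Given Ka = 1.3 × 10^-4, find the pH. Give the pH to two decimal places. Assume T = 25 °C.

CH3CH(OH)COOH ⇌ CH3CH(OH)COO- + H+
Let x = [H+] at equilibrium. Ka = x²/(0.394 − x).
Assume x ≪ 0.394: x ≈ √(1.3 × 10^-4 × 0.394) = 7.16 × 10^-3 M
(x/C₀ = 1.8% < 5%, so the approximation holds.)
pH = −log(7.16 × 10^-3) = 2.15

pH = 2.15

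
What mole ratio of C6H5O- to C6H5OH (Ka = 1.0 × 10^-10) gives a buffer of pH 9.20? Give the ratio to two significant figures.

pKa = -log(1.0 × 10^-10) = 10.000
pH = pKa + log(r) ⇒ log(r) = 9.20 − 10.000 = -0.800
r = [C6H5O-]/[C6H5OH] = 10^(-0.800) = 0.158

ratio = 0.16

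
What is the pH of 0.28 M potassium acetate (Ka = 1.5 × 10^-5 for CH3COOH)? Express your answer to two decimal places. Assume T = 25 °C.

CH3COO- is the conjugate base of the weak acid CH3COOH.
Kb = Kw/Ka = 1.0×10^-14 / 1.5 × 10^-5 = 6.67 × 10^-10
From the ICE table, Kb = [OH-]²/(0.28 − [OH-]) = 6.67 × 10^-10.
Assume [OH-] ≪ 0.28: [OH-] ≈ √(6.67 × 10^-10 × 0.28) = 1.37 × 10^-5 M
([OH-]/C₀ = 0.0049% < 5%, so the approximation holds.)
pOH = 4.86, so pH = 14.00 − pOH = 9.14

pH = 9.14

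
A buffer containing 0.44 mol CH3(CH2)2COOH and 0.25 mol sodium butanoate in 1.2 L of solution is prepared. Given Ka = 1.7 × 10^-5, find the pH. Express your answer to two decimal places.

pH = 4.52

pKa = −log(1.7 × 10^-5) = 4.770
pH = pKa + log([A⁻]/[HA]) = 4.770 + log(0.25/0.44)
pH = 4.770 + (-0.246) = 4.52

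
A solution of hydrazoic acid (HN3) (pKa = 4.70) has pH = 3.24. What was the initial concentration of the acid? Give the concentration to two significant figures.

C₀ = 1.7 × 10^-2 M

[H+] = 10^(-3.24) = 5.75 × 10^-4 M = x
Ka = 10^(−4.70) = 2.00 × 10^-5
Ka = x²/(C₀ − x) ⇒ C₀ = x + x²/Ka
C₀ = 5.75 × 10^-4 + (5.75 × 10^-4)²/(2.00 × 10^-5) = 1.71 × 10^-2 M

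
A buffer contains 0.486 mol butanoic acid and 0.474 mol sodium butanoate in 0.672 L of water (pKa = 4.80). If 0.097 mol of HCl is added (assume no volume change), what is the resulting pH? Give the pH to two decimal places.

pH = 4.61

After neutralization: n(CH3(CH2)2COOH) = 0.583 mol, n(CH3(CH2)2COO-) = 0.377 mol.
pH = pKa + log([A⁻]/[HA]) = 4.80 + log(0.377/0.583) = 4.80 -0.189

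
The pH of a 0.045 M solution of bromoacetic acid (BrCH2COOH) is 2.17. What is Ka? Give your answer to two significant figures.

[H+] = 10^(-2.17) = 6.76 × 10^-3 M
At equilibrium [HA] = 0.045 − 6.76 × 10^-3 = 3.82 × 10^-2 M
Ka = [H+][A-]/[HA] = (6.76 × 10^-3)² / 3.82 × 10^-2 = 1.2 × 10^-3

Ka = 1.2 × 10^-3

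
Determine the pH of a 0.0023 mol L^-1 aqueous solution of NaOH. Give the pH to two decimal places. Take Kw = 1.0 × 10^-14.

NaOH is a strong base; [OH-] = 0.0023 M.
pOH = -log(0.0023) = 2.64
pH = 14.00 - 2.64 = 11.36

pH = 11.36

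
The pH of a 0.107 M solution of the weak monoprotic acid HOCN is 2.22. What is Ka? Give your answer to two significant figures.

Ka = 3.6 × 10^-4

[H+] = 10^(-2.22) = 6.03 × 10^-3 M
At equilibrium [HA] = 0.107 − 6.03 × 10^-3 = 1.01 × 10^-1 M
Ka = [H+][A-]/[HA] = (6.03 × 10^-3)² / 1.01 × 10^-1 = 3.6 × 10^-4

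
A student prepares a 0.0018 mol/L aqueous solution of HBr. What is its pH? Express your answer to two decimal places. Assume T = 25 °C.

HBr is a strong acid and dissociates completely, so [H+] = 0.0018 M.
pH = -log(0.0018) = 2.74

pH = 2.74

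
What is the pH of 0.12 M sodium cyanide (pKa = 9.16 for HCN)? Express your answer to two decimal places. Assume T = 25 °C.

CN- is the conjugate base of the weak acid HCN.
Ka = 10^(−9.16) = 6.92 × 10^-10
Kb = Kw/Ka = 1.0×10^-14 / 6.92 × 10^-10 = 1.45 × 10^-5
From the ICE table, Kb = [OH-]²/(0.12 − [OH-]) = 1.45 × 10^-5.
Since Kb ≪ C₀, [OH-] ≈ √(Kb·C₀) = 1.32 × 10^-3 M.
([OH-]/C₀ = 1.1% < 5%, so the approximation holds.)
pOH = 2.88, so pH = 14.00 − pOH = 11.12

pH = 11.12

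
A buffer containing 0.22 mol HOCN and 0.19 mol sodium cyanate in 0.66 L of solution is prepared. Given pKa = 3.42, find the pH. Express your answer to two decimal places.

pH = 3.36

pH = pKa + log([A⁻]/[HA]) = 3.42 + log(0.19/0.22)
pH = 3.42 + (-0.064) = 3.36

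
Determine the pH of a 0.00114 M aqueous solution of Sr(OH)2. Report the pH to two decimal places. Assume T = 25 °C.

Sr(OH)2 is a strong base (each formula unit releases 2 OH-); [OH-] = 0.00228 M.
pOH = -log(0.00228) = 2.64
pH = 14.00 - 2.64 = 11.36

pH = 11.36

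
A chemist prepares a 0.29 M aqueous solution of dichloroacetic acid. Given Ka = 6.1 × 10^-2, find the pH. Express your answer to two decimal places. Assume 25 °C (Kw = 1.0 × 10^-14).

Cl2CHCOOH ⇌ Cl2CHCOO- + H+
From the ICE table, Ka = x²/(0.29 − x) = 6.1 × 10^-2.
x is not negligible relative to C₀; solve x² + 0.061·x − 0.0177 = 0.
x = (−Ka + √(Ka² + 4·Ka·C₀))/2 = 1.06 × 10^-1 M
pH = −log[H+] = −log(1.06 × 10^-1) = 0.97

pH = 0.97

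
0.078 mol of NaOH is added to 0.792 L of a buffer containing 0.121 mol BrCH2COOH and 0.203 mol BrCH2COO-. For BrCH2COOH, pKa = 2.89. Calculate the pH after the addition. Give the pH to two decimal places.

OH- converts BrCH2COOH to BrCH2COO-: BrCH2COOH → 0.043 mol, BrCH2COO- → 0.281 mol.
Henderson–Hasselbalch with mole ratio 0.281/0.043: pH = 2.89 + (+0.815)

pH = 3.71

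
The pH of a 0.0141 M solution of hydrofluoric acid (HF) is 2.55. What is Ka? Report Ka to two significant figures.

Ka = 7.0 × 10^-4

[H+] = 10^(-2.55) = 2.82 × 10^-3 M
At equilibrium [HA] = 0.0141 − 2.82 × 10^-3 = 1.13 × 10^-2 M
Ka = [H+][A-]/[HA] = (2.82 × 10^-3)² / 1.13 × 10^-2 = 7.0 × 10^-4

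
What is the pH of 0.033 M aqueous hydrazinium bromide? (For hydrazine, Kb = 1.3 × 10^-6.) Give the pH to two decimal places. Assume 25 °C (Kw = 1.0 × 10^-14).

pH = 4.80

N2H5+ is the conjugate acid of the weak base N2H4.
Ka = Kw/Kb = 1.0×10^-14 / 1.3 × 10^-6 = 7.69 × 10^-9
Ka = [H+]²/(0.033 − [H+]) = 7.69 × 10^-9
Since Ka ≪ C₀, [H+] ≈ √(Ka·C₀) = 1.59 × 10^-5 M.
pH = −log(1.59 × 10^-5) = 4.80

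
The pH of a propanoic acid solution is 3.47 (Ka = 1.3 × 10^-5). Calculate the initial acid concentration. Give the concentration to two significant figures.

C₀ = 9.2 × 10^-3 M

[H+] = 10^(-3.47) = 3.39 × 10^-4 M = x
Ka = x²/(C₀ − x) ⇒ C₀ = x + x²/Ka
C₀ = 3.39 × 10^-4 + (3.39 × 10^-4)²/(1.3 × 10^-5) = 9.18 × 10^-3 M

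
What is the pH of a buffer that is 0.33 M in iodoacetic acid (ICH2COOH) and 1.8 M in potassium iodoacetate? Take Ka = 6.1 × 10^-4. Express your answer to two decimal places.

pH = 3.95

pKa = −log(6.1 × 10^-4) = 3.215
pH = pKa + log([A⁻]/[HA]) = 3.215 + log(1.8/0.33)
pH = 3.215 + (+0.737) = 3.95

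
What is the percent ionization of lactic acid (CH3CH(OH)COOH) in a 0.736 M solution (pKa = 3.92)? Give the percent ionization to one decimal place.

CH3CH(OH)COOH ⇌ CH3CH(OH)COO- + H+; let x = [H+] at equilibrium.
Ka = 10^(−3.92) = 1.20 × 10^-4
x ≈ √(Ka·C₀) = √(1.20 × 10^-4 × 0.736) = 9.40 × 10^-3 M
Fraction ionized = 9.40 × 10^-3 / 0.736 = 0.0128 → 1.3%

1.3%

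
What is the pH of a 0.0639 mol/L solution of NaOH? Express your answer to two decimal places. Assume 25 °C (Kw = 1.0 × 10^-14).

pH = 12.81

NaOH is a strong base; [OH-] = 0.0639 M.
pOH = -log(0.0639) = 1.19
pH = 14.00 - 1.19 = 12.81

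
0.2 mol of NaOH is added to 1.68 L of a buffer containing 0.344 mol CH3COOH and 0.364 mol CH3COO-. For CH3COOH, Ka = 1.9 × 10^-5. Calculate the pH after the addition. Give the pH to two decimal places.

After neutralization: n(CH3COOH) = 0.144 mol, n(CH3COO-) = 0.564 mol.
pKa = −log(1.9 × 10^-5) = 4.721
pH = pKa + log(n_CH3COO-/n_CH3COOH) = 4.721 + log(0.564/0.144) = 4.721 + (+0.593)

pH = 5.31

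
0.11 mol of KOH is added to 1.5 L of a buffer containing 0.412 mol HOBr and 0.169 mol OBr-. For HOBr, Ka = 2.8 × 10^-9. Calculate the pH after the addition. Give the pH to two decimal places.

pH = 8.52

OH- converts HOBr to OBr-: HOBr → 0.302 mol, OBr- → 0.279 mol.
pKa = −log(2.8 × 10^-9) = 8.553
Henderson–Hasselbalch with mole ratio 0.279/0.302: pH = 8.553 + (-0.034)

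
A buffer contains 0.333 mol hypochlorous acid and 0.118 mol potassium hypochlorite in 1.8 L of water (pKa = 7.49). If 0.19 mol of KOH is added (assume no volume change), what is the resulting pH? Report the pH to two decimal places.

OH- converts HOCl to OCl-: HOCl → 0.143 mol, OCl- → 0.308 mol.
pH = pKa + log(n_OCl-/n_HOCl) = 7.49 + log(0.308/0.143) = 7.49 + (+0.333)

pH = 7.82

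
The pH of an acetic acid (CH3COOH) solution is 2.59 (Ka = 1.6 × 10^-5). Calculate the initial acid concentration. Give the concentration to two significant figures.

C₀ = 4.2 × 10^-1 M

[H+] = 10^(-2.59) = 2.57 × 10^-3 M = x
Ka = x²/(C₀ − x) ⇒ C₀ = x + x²/Ka
C₀ = 2.57 × 10^-3 + (2.57 × 10^-3)²/(1.6 × 10^-5) = 4.15 × 10^-1 M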